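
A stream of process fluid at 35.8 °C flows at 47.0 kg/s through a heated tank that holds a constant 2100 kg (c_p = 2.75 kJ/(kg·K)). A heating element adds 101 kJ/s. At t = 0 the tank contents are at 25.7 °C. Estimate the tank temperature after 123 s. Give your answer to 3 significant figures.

Energy balance: M c_p dT/dt = ṁ c_p (T_in − T) + 101.
Rearrange: dT/dt = (T_ss − T)/τ with τ = M/ṁ = 44.681 s and T_ss = T_in + Q̇/(ṁ c_p) = 36.581 °C.
T approaches T_ss exponentially: T(t) = T_ss + (T₀ − T_ss) e^(−t/τ).
T(123) = 36.581 + (-10.881)·e^(−123/44.681) = 36.581 + (-10.881)·0.063745 = 35.888 °C.

35.9 °C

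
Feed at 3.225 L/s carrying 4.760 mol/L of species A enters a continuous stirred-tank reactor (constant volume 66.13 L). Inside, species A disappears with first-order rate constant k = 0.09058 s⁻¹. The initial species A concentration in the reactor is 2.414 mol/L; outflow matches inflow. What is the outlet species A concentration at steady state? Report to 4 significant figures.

1.666 mol/L

Accumulation = in − out − consumed: V dC/dt = Q C_in − Q C − k V C.
Steady state (dC/dt = 0): C_ss = Q C_in/(Q + kV) = C_in/(1 + kV/Q).
C_ss = 3.225·4.760/(3.225 + 0.09058·66.13) = 15.3510/9.21506 = 1.66586 mol/L.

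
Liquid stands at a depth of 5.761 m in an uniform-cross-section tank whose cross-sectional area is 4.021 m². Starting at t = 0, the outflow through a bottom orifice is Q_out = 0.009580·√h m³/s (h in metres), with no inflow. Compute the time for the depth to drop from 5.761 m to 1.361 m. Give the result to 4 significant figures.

With no inflow, A dh/dt = −0.009580 √h.
This is separable: 2 d(√h)/dt = −0.009580/A, so √h = √h₀ − (0.009580/(2A)) t.
t = 2A(√h₀ − √h)/0.009580 = 2·4.021·(√5.761 − √1.361)/0.009580
  = 8.04200 × (2.40021 − 1.16662) / 0.009580 = 1035.55 s.

1036 s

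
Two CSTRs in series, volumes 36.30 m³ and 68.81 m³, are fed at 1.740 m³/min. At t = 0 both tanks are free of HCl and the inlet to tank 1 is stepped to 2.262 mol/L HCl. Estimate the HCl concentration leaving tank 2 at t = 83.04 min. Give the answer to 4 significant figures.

Time constants: τᵢ = Vᵢ/Q for each well-mixed tank.
τ₁ = 36.30/1.740 = 20.8621 min; τ₂ = 68.81/1.740 = 39.5460 min.
Tank 1: C₁ = C_in(1 − e^(−t/τ₁)). Tank 2 (τ₁ ≠ τ₂): C₂ = C_in[1 − (τ₁ e^(−t/τ₁) − τ₂ e^(−t/τ₂))/(τ₁ − τ₂)].
At t = 83.04: e^(−t/τ₁) = 0.0186776, e^(−t/τ₂) = 0.122477.
C₂ = 2.262·[1 − (20.8621·0.0186776 − 39.5460·0.122477)/(-18.6839)] = 2.262·0.761623 = 1.72279 mol/L.

1.723 mol/L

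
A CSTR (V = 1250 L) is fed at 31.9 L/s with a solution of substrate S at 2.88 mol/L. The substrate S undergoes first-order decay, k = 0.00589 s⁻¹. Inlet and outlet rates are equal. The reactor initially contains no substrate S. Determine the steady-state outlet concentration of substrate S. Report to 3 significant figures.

2.34 mol/L

V dC/dt = Q(C_in − C) − k V C.
Steady state (dC/dt = 0): C_ss = Q C_in/(Q + kV) = C_in/(1 + kV/Q).
C_ss = 31.9·2.88/(31.9 + 0.00589·1250) = 91.872/39.263 = 2.3399 mol/L.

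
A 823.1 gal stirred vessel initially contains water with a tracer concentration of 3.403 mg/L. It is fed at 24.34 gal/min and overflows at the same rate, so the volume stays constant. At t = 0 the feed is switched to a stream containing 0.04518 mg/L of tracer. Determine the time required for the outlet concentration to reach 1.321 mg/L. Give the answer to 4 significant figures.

Transient balance on the dissolved component: V dC/dt = Q(C_in − C), so τ = V/Q = 33.8168 min.
C(t) = C_in + (C₀ − C_in) e^(−t/τ). Set C = 1.321 and solve for t:
e^(−t/τ) = (C − C_in)/(C₀ − C_in) = (1.321 − 0.04518)/(3.403 − 0.04518) = 0.379955
t = −τ ln(…) = 33.8168 × 0.967703 = 32.7246 min.

32.72 min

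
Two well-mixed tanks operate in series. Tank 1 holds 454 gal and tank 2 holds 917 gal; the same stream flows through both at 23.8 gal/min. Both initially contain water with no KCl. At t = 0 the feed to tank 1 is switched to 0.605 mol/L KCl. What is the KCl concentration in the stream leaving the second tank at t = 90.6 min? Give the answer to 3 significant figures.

Species balance on tank i: dCᵢ/dt = (Cᵢ₋₁ − Cᵢ)/τᵢ with τᵢ = Vᵢ/Q.
τ₁ = 454/23.8 = 19.076 min; τ₂ = 917/23.8 = 38.529 min.
Tank 1: C₁ = C_in(1 − e^(−t/τ₁)). Tank 2 (τ₁ ≠ τ₂): C₂ = C_in[1 − (τ₁ e^(−t/τ₁) − τ₂ e^(−t/τ₂))/(τ₁ − τ₂)].
At t = 90.6: e^(−t/τ₁) = 0.0086559, e^(−t/τ₂) = 0.095231.
C₂ = 0.605·[1 − (19.076·0.0086559 − 38.529·0.095231)/(-19.454)] = 0.605·0.81988 = 0.49603 mol/L.

0.496 mol/L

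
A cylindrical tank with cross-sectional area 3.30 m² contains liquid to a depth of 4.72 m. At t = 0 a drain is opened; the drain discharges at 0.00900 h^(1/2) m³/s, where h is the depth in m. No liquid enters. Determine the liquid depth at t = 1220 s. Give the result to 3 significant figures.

Mass balance (ρ constant): A dh/dt = −0.00900 √h.
This is separable: 2 d(√h)/dt = −0.00900/A, so √h = √h₀ − (0.00900/(2A)) t.
√h = √4.72 − 0.00900·1220/(2·3.30) = 2.1726 − 1.6636 = 0.50892.
h = 0.50892² = 0.25900 m.

0.259 m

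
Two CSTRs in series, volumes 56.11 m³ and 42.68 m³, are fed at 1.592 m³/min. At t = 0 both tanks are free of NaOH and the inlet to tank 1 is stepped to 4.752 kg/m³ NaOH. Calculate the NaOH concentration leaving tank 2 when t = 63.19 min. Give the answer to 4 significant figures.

2.877 kg/m³

Species balance on tank i: dCᵢ/dt = (Cᵢ₋₁ − Cᵢ)/τᵢ with τᵢ = Vᵢ/Q.
τ₁ = 56.11/1.592 = 35.2450 min; τ₂ = 42.68/1.592 = 26.8090 min.
Tank 1: C₁ = C_in(1 − e^(−t/τ₁)). Tank 2 (τ₁ ≠ τ₂): C₂ = C_in[1 − (τ₁ e^(−t/τ₁) − τ₂ e^(−t/τ₂))/(τ₁ − τ₂)].
At t = 63.19: e^(−t/τ₁) = 0.166480, e^(−t/τ₂) = 0.0947001.
C₂ = 4.752·[1 − (35.2450·0.166480 − 26.8090·0.0947001)/(8.43593)] = 4.752·0.605406 = 2.87689 kg/m³.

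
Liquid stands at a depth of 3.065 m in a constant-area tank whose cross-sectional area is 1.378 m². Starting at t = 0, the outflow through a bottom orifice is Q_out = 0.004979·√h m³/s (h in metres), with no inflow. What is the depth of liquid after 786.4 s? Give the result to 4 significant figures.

Mass balance (ρ constant): A dh/dt = −0.004979 √h.
This is separable: 2 d(√h)/dt = −0.004979/A, so √h = √h₀ − (0.004979/(2A)) t.
√h = √3.065 − 0.004979·786.4/(2·1.378) = 1.75071 − 1.42071 = 0.330001.
h = 0.330001² = 0.108901 m.

0.1089 m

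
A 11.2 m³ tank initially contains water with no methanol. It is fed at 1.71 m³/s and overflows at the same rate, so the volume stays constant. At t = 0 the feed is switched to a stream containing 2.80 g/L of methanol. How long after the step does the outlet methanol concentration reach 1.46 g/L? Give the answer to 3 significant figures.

4.83 s

Transient balance on the dissolved component: V dC/dt = Q(C_in − C), so τ = V/Q = 6.5497 s.
C(t) = C_in + (C₀ − C_in) e^(−t/τ). Set C = 1.46 and solve for t:
e^(−t/τ) = (C − C_in)/(C₀ − C_in) = (1.46 − 2.80)/(0 − 2.80) = 0.47857
t = −τ ln(…) = 6.5497 × 0.73695 = 4.8268 s.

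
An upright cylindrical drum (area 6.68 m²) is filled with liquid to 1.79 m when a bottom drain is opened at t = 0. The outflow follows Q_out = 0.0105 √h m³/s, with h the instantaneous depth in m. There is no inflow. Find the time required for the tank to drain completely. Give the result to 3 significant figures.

With no inflow, A dh/dt = −0.0105 √h.
This is separable: 2 d(√h)/dt = −0.0105/A, so √h = √h₀ − (0.0105/(2A)) t.
Set h = 0: 2√h₀ = (0.0105/A) t_empty ⇒ t_empty = 2A√h₀/0.0105.
t_empty = 2·6.68·√1.79/0.0105 = 13.360·1.3379/0.0105 = 1702.3 s.

1700 s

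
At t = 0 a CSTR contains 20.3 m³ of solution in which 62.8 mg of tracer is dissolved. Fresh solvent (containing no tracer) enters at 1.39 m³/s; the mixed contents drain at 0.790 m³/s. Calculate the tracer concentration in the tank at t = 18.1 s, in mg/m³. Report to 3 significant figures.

Total volume: dV/dt = Q_in − Q_out = 0.60000 m³/s, so V(t) = 20.3 + 0.60000 t and V(18.1) = 31.160 m³.
Species balance (pure solvent in): dm/dt = −Q_out · m/V(t).
Separate: dm/m = −Q_out dt/V(t) ⇒ ln(m/m₀) = −(Q_out/(Q_in−Q_out)) ln(V/V₀).
m = m₀ (V₀/V)^(Q_out/(Q_in−Q_out)) = 62.8 × (20.3/31.160)^(1.3167) = 35.721 mg.
C = m/V = 35.721/31.160 = 1.1464 mg/m³.

1.15 mg/m³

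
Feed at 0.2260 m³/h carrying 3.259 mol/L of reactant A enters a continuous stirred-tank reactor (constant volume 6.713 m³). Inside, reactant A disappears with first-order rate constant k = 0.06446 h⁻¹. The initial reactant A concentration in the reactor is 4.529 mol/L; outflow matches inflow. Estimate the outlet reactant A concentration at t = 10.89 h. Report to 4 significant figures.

2.290 mol/L

Accumulation = in − out − consumed: V dC/dt = Q C_in − Q C − k V C.
This is linear with rate a = Q/V + k = 0.0981260 h⁻¹.
C_ss = Q C_in/(Q + kV) = 1.11813 mol/L; C(t) = C_ss + (C₀ − C_ss) e^(−a t).
C(10.89) = 1.11813 + (3.41087)·e^(−0.0981260·10.89) = 1.11813 + (3.41087)·0.343492 = 2.28973 mol/L.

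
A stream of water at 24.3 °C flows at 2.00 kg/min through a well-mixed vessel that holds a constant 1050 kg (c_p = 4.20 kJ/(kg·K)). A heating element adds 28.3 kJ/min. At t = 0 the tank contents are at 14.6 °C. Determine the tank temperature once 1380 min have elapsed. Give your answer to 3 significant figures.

26.7 °C

M c_p dT/dt = ṁ c_p (T_in − T) + Q̇.
τ = M/ṁ = 525.00 min; T_ss = T_in + Q̇/(ṁ c_p) = 24.3 + 28.3/(2.00·4.20) = 27.669 °C.
Solution: T(t) = T_ss + (T₀ − T_ss) e^(−t/τ).
T(1380) = 27.669 + (-13.069)·e^(−1380/525.00) = 27.669 + (-13.069)·0.072182 = 26.726 °C.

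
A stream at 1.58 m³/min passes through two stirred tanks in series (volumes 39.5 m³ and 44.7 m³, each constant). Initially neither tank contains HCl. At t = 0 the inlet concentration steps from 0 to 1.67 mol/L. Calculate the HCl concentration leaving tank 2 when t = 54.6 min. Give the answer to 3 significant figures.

Species balance on tank i: dCᵢ/dt = (Cᵢ₋₁ − Cᵢ)/τᵢ with τᵢ = Vᵢ/Q.
τ₁ = 39.5/1.58 = 25.000 min; τ₂ = 44.7/1.58 = 28.291 min.
Tank 1: C₁ = C_in(1 − e^(−t/τ₁)). Tank 2 (τ₁ ≠ τ₂): C₂ = C_in[1 − (τ₁ e^(−t/τ₁) − τ₂ e^(−t/τ₂))/(τ₁ − τ₂)].
At t = 54.6: e^(−t/τ₁) = 0.11259, e^(−t/τ₂) = 0.14516.
C₂ = 1.67·[1 − (25.000·0.11259 − 28.291·0.14516)/(-3.2911)] = 1.67·0.60745 = 1.0144 mol/L.

1.01 mol/L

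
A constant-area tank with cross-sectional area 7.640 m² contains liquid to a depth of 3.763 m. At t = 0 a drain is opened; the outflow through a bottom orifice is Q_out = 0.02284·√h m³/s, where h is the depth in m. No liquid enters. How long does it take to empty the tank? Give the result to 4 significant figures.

Volume balance on the tank: A dh/dt = −0.02284 √h.
∫ h^(−1/2) dh = −(0.02284/A) ∫ dt, giving 2√h = 2√h₀ − (0.02284/A) t.
Set h = 0: 2√h₀ = (0.02284/A) t_empty ⇒ t_empty = 2A√h₀/0.02284.
t_empty = 2·7.640·√3.763/0.02284 = 15.2800·1.93985/0.02284 = 1297.76 s.

1298 s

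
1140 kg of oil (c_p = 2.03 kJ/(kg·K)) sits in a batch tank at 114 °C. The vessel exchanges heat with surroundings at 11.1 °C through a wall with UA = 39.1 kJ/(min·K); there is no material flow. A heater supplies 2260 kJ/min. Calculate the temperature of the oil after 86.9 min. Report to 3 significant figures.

79.3 °C

Lumped-capacitance energy balance: M c_p dT/dt = UA(T_amb − T) + Q̇.
dT/dt = (T_ss − T)/τ with T_ss = T_amb + Q̇/UA = 11.1 + 2260/39.1 = 68.901 °C, τ = M c_p/UA = 1140·2.03/39.1 = 59.187 min.
This is linear first-order; T(t) = T_ss + (T₀ − T_ss) e^(−t/τ).
T(86.9) = 68.901 + (45.099)·0.23033 = 79.288 °C.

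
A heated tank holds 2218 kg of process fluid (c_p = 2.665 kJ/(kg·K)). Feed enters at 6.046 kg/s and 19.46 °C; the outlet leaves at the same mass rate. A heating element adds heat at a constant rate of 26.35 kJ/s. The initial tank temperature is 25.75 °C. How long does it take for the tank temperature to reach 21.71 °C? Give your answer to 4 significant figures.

M c_p dT/dt = ṁ c_p (T_in − T) + Q̇.
τ = M/ṁ = 366.854 s; T_ss = T_in + Q̇/(ṁ c_p) = 21.0954 °C.
T(t) = T_ss + (T₀ − T_ss) e^(−t/τ). Set T = 21.71:
e^(−t/τ) = (21.71 − 21.0954)/(25.75 − 21.0954) = 0.132048
t = −366.854 · ln(0.132048) = 742.730 s.

742.7 s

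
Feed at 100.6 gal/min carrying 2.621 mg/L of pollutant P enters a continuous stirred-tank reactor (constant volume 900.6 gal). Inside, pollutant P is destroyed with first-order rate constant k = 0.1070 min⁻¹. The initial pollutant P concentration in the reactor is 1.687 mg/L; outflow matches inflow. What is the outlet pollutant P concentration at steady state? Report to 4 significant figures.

V dC/dt = Q(C_in − C) − k V C.
At steady state: 0 = Q C_in − (Q + kV) C_ss, so C_ss = Q C_in/(Q + kV).
C_ss = 100.6·2.621/(100.6 + 0.1070·900.6) = 263.673/196.964 = 1.33868 mg/L.

1.339 mg/L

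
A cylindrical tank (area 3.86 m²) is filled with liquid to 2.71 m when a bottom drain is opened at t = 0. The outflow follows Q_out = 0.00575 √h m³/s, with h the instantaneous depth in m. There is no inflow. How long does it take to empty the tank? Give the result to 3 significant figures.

A dh/dt = −Q_out = −0.00575 √h.
This is separable: 2 d(√h)/dt = −0.00575/A, so √h = √h₀ − (0.00575/(2A)) t.
Tank is empty when √h = 0: t_empty = 2A√h₀/0.00575.
t_empty = 2·3.86·√2.71/0.00575 = 7.7200·1.6462/0.00575 = 2210.2 s.

2210 s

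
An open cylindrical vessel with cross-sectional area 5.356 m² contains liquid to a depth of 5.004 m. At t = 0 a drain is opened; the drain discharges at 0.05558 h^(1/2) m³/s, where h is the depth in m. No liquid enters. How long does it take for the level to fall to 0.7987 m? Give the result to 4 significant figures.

Mass balance (ρ constant): A dh/dt = −0.05558 √h.
Separate and integrate: 2(√h − √h₀) = −(0.05558/A) t.
t = 2A(√h₀ − √h)/0.05558 = 2·5.356·(√5.004 − √0.7987)/0.05558
  = 10.7120 × (2.23696 − 0.893700) / 0.05558 = 258.889 s.

258.9 s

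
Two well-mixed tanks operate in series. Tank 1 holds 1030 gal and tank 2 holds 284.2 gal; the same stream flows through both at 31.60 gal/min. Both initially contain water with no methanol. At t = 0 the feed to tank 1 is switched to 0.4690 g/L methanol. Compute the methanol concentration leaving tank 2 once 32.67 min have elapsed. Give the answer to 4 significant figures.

Each tank obeys Vᵢ dCᵢ/dt = Q(Cᵢ₋₁ − Cᵢ), so τᵢ = Vᵢ/Q.
τ₁ = 1030/31.60 = 32.5949 min; τ₂ = 284.2/31.60 = 8.99367 min.
Tank 1: C₁ = C_in(1 − e^(−t/τ₁)). Tank 2 (τ₁ ≠ τ₂): C₂ = C_in[1 − (τ₁ e^(−t/τ₁) − τ₂ e^(−t/τ₂))/(τ₁ − τ₂)].
At t = 32.67: e^(−t/τ₁) = 0.367033, e^(−t/τ₂) = 0.0264485.
C₂ = 0.4690·[1 − (32.5949·0.367033 − 8.99367·0.0264485)/(23.6013)] = 0.4690·0.503181 = 0.235992 g/L.

0.2360 g/L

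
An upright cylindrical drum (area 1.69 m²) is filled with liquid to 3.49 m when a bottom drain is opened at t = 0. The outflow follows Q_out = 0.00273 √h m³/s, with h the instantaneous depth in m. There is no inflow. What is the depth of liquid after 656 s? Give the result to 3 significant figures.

A dh/dt = −Q_out = −0.00273 √h.
This is separable: 2 d(√h)/dt = −0.00273/A, so √h = √h₀ − (0.00273/(2A)) t.
√h = √3.49 − 0.00273·656/(2·1.69) = 1.8682 − 0.52985 = 1.3383.
h = 1.3383² = 1.7911 m.

1.79 m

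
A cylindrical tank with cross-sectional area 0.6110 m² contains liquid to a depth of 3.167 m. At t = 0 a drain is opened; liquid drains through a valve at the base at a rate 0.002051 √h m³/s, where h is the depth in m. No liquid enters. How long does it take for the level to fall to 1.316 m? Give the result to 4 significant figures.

376.8 s

A dh/dt = −Q_out = −0.002051 √h.
Separate and integrate: 2(√h − √h₀) = −(0.002051/A) t.
t = 2A(√h₀ − √h)/0.002051 = 2·0.6110·(√3.167 − √1.316)/0.002051
  = 1.22200 × (1.77961 − 1.14717) / 0.002051 = 376.810 s.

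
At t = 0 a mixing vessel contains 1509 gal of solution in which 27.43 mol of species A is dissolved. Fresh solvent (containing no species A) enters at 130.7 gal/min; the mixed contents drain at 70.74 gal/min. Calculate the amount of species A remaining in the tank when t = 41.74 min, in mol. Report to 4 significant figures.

Let m(t) be the amount of species A. Volume: V(t) = V₀ + (Q_in − Q_out) t = 1509 + 59.9600 t; V(41.74) = 4011.73 gal.
No species A enters, so dm/dt = −Q_out · (m/V).
dm/m = −Q_out dt/(V₀ + 59.9600 t); integrating gives ln(m/m₀) = −(Q_out/(Q_in−Q_out)) ln(V/V₀).
m = m₀ (V₀/V)^(Q_out/(Q_in−Q_out)) = 27.43 × (1509/4011.73)^(1.17979) = 8.65443 mol.

8.654 mol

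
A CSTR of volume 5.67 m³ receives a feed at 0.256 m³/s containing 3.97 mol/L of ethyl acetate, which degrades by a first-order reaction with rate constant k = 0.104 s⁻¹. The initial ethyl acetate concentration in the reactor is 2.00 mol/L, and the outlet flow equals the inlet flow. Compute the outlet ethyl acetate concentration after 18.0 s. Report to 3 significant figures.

V dC/dt = Q(C_in − C) − k V C.
This is linear with rate a = Q/V + k = 0.14915 s⁻¹.
C_ss = Q C_in/(Q + kV) = 1.2018 mol/L; C(t) = C_ss + (C₀ − C_ss) e^(−a t).
C(18.0) = 1.2018 + (0.79822)·e^(−0.14915·18.0) = 1.2018 + (0.79822)·0.068242 = 1.2563 mol/L.

1.26 mol/L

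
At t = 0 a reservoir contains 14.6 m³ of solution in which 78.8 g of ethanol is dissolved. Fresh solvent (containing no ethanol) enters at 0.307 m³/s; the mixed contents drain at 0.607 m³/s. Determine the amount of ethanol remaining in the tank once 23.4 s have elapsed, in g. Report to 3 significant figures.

20.9 g

Let m(t) be the amount of ethanol. Volume: V(t) = V₀ + (Q_in − Q_out) t = 14.6 − 0.30000 t; V(23.4) = 7.5800 m³.
Species balance (pure solvent in): dm/dt = −Q_out · m/V(t).
Separate: dm/m = −Q_out dt/V(t) ⇒ ln(m/m₀) = −(Q_out/(Q_in−Q_out)) ln(V/V₀).
m = m₀ (V₀/V)^(Q_out/(Q_in−Q_out)) = 78.8 × (14.6/7.5800)^(-2.0233) = 20.918 g.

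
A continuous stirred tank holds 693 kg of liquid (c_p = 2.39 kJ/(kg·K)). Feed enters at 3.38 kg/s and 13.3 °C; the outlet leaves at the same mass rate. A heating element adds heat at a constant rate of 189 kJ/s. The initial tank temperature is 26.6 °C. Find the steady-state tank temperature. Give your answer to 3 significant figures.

36.7 °C

M c_p dT/dt = ṁ c_p (T_in − T) + Q̇.
At steady state dT/dt = 0 ⇒ T_ss = T_in + Q̇/(ṁ c_p) = 13.3 + 189/(3.38·2.39) = 36.696 °C.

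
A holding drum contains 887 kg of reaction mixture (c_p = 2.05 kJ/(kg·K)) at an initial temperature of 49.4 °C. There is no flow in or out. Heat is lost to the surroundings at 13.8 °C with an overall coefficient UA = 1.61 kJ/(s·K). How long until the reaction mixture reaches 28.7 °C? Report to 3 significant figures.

Lumped-capacitance energy balance: M c_p dT/dt = UA(T_amb − T).
τ = M c_p/UA = 1129.4 s; T_ss = T_amb = 13.800 °C.
T(t) = T_ss + (T₀ − T_ss)e^(−t/τ); set T = 28.7:
t = −τ ln[(T − T_ss)/(T₀ − T_ss)] = −1129.4 · ln(0.41854) = 983.70 s.

984 s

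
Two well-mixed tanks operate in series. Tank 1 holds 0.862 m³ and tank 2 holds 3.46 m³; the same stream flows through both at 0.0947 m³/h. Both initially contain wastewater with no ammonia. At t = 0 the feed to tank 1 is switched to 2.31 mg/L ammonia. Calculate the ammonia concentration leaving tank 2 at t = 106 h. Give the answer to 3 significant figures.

Species balance on tank i: dCᵢ/dt = (Cᵢ₋₁ − Cᵢ)/τᵢ with τᵢ = Vᵢ/Q.
τ₁ = 0.862/0.0947 = 9.1024 h; τ₂ = 3.46/0.0947 = 36.536 h.
Solving the cascade with C₁(0)=C₂(0)=0 gives C₂(t) = C_in[1 − (τ₁ e^(−t/τ₁) − τ₂ e^(−t/τ₂))/(τ₁ − τ₂)].
At t = 106: e^(−t/τ₁) = 8.7606e-06, e^(−t/τ₂) = 0.054956.
C₂ = 2.31·[1 − (9.1024·8.7606e-06 − 36.536·0.054956)/(-27.434)] = 2.31·0.92681 = 2.1409 mg/L.

2.14 mg/L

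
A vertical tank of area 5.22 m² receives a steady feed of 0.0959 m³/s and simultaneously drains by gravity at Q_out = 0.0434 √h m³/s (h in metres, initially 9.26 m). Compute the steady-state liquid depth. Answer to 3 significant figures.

Level balance: A dh/dt = 0.0959 − 0.0434 √h. Setting dh/dt = 0:
Q_in = 0.0434 √h_ss ⇒ √h_ss = 0.0959/0.0434 = 2.2097.
h_ss = 2.2097² = 4.8827 m. (Since h₀ = 9.26 m > h_ss, the level will fall toward this value.)

4.88 m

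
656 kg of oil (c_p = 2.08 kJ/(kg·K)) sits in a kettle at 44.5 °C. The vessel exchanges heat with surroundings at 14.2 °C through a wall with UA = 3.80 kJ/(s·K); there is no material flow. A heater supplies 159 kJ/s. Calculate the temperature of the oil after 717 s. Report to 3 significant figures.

54.5 °C

Lumped-capacitance energy balance: M c_p dT/dt = UA(T_amb − T) + Q̇.
dT/dt = (T_ss − T)/τ with T_ss = T_amb + Q̇/UA = 14.2 + 159/3.80 = 56.042 °C, τ = M c_p/UA = 656·2.08/3.80 = 359.07 s.
T approaches T_ss exponentially: T(t) = T_ss + (T₀ − T_ss) e^(−t/τ).
T(717) = 56.042 + (-11.542)·0.13577 = 54.475 °C.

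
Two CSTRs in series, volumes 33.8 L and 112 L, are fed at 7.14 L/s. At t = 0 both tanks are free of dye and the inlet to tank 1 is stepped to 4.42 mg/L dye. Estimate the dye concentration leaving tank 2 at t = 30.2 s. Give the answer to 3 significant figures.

3.50 mg/L

Each tank obeys Vᵢ dCᵢ/dt = Q(Cᵢ₋₁ − Cᵢ), so τᵢ = Vᵢ/Q.
τ₁ = 33.8/7.14 = 4.7339 s; τ₂ = 112/7.14 = 15.686 s.
Tank 1: C₁ = C_in(1 − e^(−t/τ₁)). Tank 2 (τ₁ ≠ τ₂): C₂ = C_in[1 − (τ₁ e^(−t/τ₁) − τ₂ e^(−t/τ₂))/(τ₁ − τ₂)].
At t = 30.2: e^(−t/τ₁) = 0.0016959, e^(−t/τ₂) = 0.14584.
C₂ = 4.42·[1 − (4.7339·0.0016959 − 15.686·0.14584)/(-10.952)] = 4.42·0.79186 = 3.5000 mg/L.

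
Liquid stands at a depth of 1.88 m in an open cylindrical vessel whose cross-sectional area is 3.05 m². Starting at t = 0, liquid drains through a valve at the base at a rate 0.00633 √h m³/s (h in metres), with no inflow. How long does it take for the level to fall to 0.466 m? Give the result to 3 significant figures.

With no inflow, A dh/dt = −0.00633 √h.
∫ h^(−1/2) dh = −(0.00633/A) ∫ dt, giving 2√h = 2√h₀ − (0.00633/A) t.
t = 2A(√h₀ − √h)/0.00633 = 2·3.05·(√1.88 − √0.466)/0.00633
  = 6.1000 × (1.3711 − 0.68264) / 0.00633 = 663.47 s.

663 s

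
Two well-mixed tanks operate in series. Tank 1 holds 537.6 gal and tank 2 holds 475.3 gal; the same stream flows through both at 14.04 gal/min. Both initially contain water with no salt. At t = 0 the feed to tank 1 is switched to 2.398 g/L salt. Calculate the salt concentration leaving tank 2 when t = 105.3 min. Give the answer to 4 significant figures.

1.891 g/L

Each tank obeys Vᵢ dCᵢ/dt = Q(Cᵢ₋₁ − Cᵢ), so τᵢ = Vᵢ/Q.
τ₁ = 537.6/14.04 = 38.2906 min; τ₂ = 475.3/14.04 = 33.8533 min.
Tank 1: C₁ = C_in(1 − e^(−t/τ₁)). Tank 2 (τ₁ ≠ τ₂): C₂ = C_in[1 − (τ₁ e^(−t/τ₁) − τ₂ e^(−t/τ₂))/(τ₁ − τ₂)].
At t = 105.3: e^(−t/τ₁) = 0.0639264, e^(−t/τ₂) = 0.0445795.
C₂ = 2.398·[1 − (38.2906·0.0639264 − 33.8533·0.0445795)/(4.43732)] = 2.398·0.788471 = 1.89075 g/L.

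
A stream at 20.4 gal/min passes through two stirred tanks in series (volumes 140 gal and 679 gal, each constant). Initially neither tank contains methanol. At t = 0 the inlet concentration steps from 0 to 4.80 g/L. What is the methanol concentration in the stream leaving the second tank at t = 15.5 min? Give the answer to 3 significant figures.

1.13 g/L

Species balance on tank i: dCᵢ/dt = (Cᵢ₋₁ − Cᵢ)/τᵢ with τᵢ = Vᵢ/Q.
τ₁ = 140/20.4 = 6.8627 min; τ₂ = 679/20.4 = 33.284 min.
Solving the cascade with C₁(0)=C₂(0)=0 gives C₂(t) = C_in[1 − (τ₁ e^(−t/τ₁) − τ₂ e^(−t/τ₂))/(τ₁ − τ₂)].
At t = 15.5: e^(−t/τ₁) = 0.10450, e^(−t/τ₂) = 0.62771.
C₂ = 4.80·[1 − (6.8627·0.10450 − 33.284·0.62771)/(-26.422)] = 4.80·0.23640 = 1.1347 g/L.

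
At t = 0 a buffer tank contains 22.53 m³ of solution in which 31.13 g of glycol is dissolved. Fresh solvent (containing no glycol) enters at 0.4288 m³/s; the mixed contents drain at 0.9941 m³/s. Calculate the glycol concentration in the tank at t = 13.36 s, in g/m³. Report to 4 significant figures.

1.014 g/m³

Total volume: dV/dt = Q_in − Q_out = -0.565300 m³/s, so V(t) = 22.53 − 0.565300 t and V(13.36) = 14.9776 m³.
Species balance (pure solvent in): dm/dt = −Q_out · m/V(t).
dm/m = −Q_out dt/(V₀ − 0.565300 t); integrating gives ln(m/m₀) = −(Q_out/(Q_in−Q_out)) ln(V/V₀).
m = m₀ (V₀/V)^(Q_out/(Q_in−Q_out)) = 31.13 × (22.53/14.9776)^(-1.75854) = 15.1830 g.
C = m/V = 15.1830/14.9776 = 1.01371 g/m³.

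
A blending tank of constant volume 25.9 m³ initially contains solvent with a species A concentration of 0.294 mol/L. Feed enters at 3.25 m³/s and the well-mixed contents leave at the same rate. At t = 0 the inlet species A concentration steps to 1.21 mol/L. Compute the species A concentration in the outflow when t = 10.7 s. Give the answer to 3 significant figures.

Unsteady species balance (constant V, well mixed): V dC/dt = Q(C_in − C).
Rewrite as dC/dt + C/τ = C_in/τ, τ = V/Q = 7.9692 s.
Integrating: C(t) = C_in + (C₀ − C_in) e^(−t/τ).
C(10.7) = 1.21 + (0.294 − 1.21)·e^(−10.7/7.9692) = 1.21 + (-0.91600)·0.26115 = 0.97079 mol/L.

0.971 mol/L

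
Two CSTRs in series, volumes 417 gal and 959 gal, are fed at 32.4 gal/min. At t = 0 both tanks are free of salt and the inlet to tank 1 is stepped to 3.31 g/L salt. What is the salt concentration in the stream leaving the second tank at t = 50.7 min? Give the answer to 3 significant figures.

Each tank obeys Vᵢ dCᵢ/dt = Q(Cᵢ₋₁ − Cᵢ), so τᵢ = Vᵢ/Q.
τ₁ = 417/32.4 = 12.870 min; τ₂ = 959/32.4 = 29.599 min.
Solving the cascade with C₁(0)=C₂(0)=0 gives C₂(t) = C_in[1 − (τ₁ e^(−t/τ₁) − τ₂ e^(−t/τ₂))/(τ₁ − τ₂)].
At t = 50.7: e^(−t/τ₁) = 0.019462, e^(−t/τ₂) = 0.18034.
C₂ = 3.31·[1 − (12.870·0.019462 − 29.599·0.18034)/(-16.728)] = 3.31·0.69588 = 2.3034 g/L.

2.30 g/L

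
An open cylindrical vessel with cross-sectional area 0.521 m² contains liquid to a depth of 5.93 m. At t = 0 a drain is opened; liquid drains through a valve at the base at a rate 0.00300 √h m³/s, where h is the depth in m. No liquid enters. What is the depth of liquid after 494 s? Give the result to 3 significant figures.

Mass balance (ρ constant): A dh/dt = −0.00300 √h.
Separate and integrate: 2(√h − √h₀) = −(0.00300/A) t.
√h = √5.93 − 0.00300·494/(2·0.521) = 2.4352 − 1.4223 = 1.0129.
h = 1.0129² = 1.0260 m.

1.03 m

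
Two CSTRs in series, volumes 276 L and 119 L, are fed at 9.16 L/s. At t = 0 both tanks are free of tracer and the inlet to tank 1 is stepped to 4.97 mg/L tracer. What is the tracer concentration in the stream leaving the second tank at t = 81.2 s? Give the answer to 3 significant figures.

Each tank obeys Vᵢ dCᵢ/dt = Q(Cᵢ₋₁ − Cᵢ), so τᵢ = Vᵢ/Q.
τ₁ = 276/9.16 = 30.131 s; τ₂ = 119/9.16 = 12.991 s.
Solving the cascade with C₁(0)=C₂(0)=0 gives C₂(t) = C_in[1 − (τ₁ e^(−t/τ₁) − τ₂ e^(−t/τ₂))/(τ₁ − τ₂)].
At t = 81.2: e^(−t/τ₁) = 0.067549, e^(−t/τ₂) = 0.0019298.
C₂ = 4.97·[1 − (30.131·0.067549 − 12.991·0.0019298)/(17.140)] = 4.97·0.88271 = 4.3871 mg/L.

4.39 mg/L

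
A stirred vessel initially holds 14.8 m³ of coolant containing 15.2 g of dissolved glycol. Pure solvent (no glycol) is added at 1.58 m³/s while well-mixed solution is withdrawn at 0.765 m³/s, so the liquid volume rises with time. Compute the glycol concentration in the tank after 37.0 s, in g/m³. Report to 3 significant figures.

Total volume: dV/dt = Q_in − Q_out = 0.81500 m³/s, so V(t) = 14.8 + 0.81500 t and V(37.0) = 44.955 m³.
No glycol enters, so dm/dt = −Q_out · (m/V).
Separate: dm/m = −Q_out dt/V(t) ⇒ ln(m/m₀) = −(Q_out/(Q_in−Q_out)) ln(V/V₀).
m = m₀ (V₀/V)^(Q_out/(Q_in−Q_out)) = 15.2 × (14.8/44.955)^(0.93865) = 5.3571 g.
C = m/V = 5.3571/44.955 = 0.11917 g/m³.

0.119 g/m³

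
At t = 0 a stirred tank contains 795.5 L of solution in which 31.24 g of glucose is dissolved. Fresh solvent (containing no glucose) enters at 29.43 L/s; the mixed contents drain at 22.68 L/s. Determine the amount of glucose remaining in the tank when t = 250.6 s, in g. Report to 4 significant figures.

0.6782 g

Let m(t) be the amount of glucose. Volume: V(t) = V₀ + (Q_in − Q_out) t = 795.5 + 6.75000 t; V(250.6) = 2487.05 L.
No glucose enters, so dm/dt = −Q_out · (m/V).
dm/m = −Q_out dt/(V₀ + 6.75000 t); integrating gives ln(m/m₀) = −(Q_out/(Q_in−Q_out)) ln(V/V₀).
m = m₀ (V₀/V)^(Q_out/(Q_in−Q_out)) = 31.24 × (795.5/2487.05)^(3.36000) = 0.678207 g.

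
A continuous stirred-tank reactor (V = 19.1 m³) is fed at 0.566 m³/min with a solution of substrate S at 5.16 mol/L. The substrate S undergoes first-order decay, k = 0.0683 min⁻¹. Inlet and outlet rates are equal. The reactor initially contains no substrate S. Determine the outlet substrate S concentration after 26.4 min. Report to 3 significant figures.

1.44 mol/L

V dC/dt = Q(C_in − C) − k V C.
This is linear with rate a = Q/V + k = 0.097934 min⁻¹.
C_ss = Q C_in/(Q + kV) = 1.5614 mol/L; C(t) = C_ss + (C₀ − C_ss) e^(−a t).
C(26.4) = 1.5614 + (-1.5614)·e^(−0.097934·26.4) = 1.5614 + (-1.5614)·0.075363 = 1.4437 mol/L.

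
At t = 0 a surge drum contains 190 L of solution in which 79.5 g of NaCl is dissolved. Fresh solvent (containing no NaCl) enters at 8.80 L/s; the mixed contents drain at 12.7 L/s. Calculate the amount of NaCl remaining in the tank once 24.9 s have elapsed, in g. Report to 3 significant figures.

7.73 g

Total volume: dV/dt = Q_in − Q_out = -3.9000 L/s, so V(t) = 190 − 3.9000 t and V(24.9) = 92.890 L.
Species balance (pure solvent in): dm/dt = −Q_out · m/V(t).
dm/m = −Q_out dt/(V₀ − 3.9000 t); integrating gives ln(m/m₀) = −(Q_out/(Q_in−Q_out)) ln(V/V₀).
m = m₀ (V₀/V)^(Q_out/(Q_in−Q_out)) = 79.5 × (190/92.890)^(-3.2564) = 7.7326 g.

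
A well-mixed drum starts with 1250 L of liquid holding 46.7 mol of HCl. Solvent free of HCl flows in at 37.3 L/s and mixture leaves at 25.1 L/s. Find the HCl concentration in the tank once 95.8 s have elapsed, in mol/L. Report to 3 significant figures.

0.00496 mol/L

Let m(t) be the amount of HCl. Volume: V(t) = V₀ + (Q_in − Q_out) t = 1250 + 12.200 t; V(95.8) = 2418.8 L.
No HCl enters, so dm/dt = −Q_out · (m/V).
Separate: dm/m = −Q_out dt/V(t) ⇒ ln(m/m₀) = −(Q_out/(Q_in−Q_out)) ln(V/V₀).
m = m₀ (V₀/V)^(Q_out/(Q_in−Q_out)) = 46.7 × (1250/2418.8)^(2.0574) = 12.009 mol.
C = m/V = 12.009/2418.8 = 0.0049649 mol/L.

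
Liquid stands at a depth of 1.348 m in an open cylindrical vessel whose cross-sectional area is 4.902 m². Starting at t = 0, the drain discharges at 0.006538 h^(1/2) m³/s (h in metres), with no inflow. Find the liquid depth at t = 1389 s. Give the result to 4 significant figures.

With no inflow, A dh/dt = −0.006538 √h.
∫ h^(−1/2) dh = −(0.006538/A) ∫ dt, giving 2√h = 2√h₀ − (0.006538/A) t.
√h = √1.348 − 0.006538·1389/(2·4.902) = 1.16103 − 0.926283 = 0.234751.
h = 0.234751² = 0.0551079 m.

0.05511 m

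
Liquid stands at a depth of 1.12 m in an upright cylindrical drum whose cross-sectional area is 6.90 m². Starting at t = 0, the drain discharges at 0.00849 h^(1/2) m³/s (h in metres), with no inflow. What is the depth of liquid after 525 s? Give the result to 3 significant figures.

0.541 m

Volume balance on the tank: A dh/dt = −0.00849 √h.
∫ h^(−1/2) dh = −(0.00849/A) ∫ dt, giving 2√h = 2√h₀ − (0.00849/A) t.
√h = √1.12 − 0.00849·525/(2·6.90) = 1.0583 − 0.32299 = 0.73531.
h = 0.73531² = 0.54068 m.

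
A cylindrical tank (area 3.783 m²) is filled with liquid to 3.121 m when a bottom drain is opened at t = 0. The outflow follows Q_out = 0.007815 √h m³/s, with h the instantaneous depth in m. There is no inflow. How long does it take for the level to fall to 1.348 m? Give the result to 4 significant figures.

Accumulation of liquid (constant cross-section A): A dh/dt = −0.007815 √h.
This is separable: 2 d(√h)/dt = −0.007815/A, so √h = √h₀ − (0.007815/(2A)) t.
t = 2A(√h₀ − √h)/0.007815 = 2·3.783·(√3.121 − √1.348)/0.007815
  = 7.56600 × (1.76664 − 1.16103) / 0.007815 = 586.306 s.

586.3 s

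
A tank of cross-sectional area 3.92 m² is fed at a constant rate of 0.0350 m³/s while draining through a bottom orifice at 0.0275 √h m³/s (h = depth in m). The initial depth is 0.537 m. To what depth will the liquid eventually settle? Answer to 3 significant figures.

Volume balance on the tank: A dh/dt = Q_in − 0.0275 √h. At steady state dh/dt = 0:
Q_in = 0.0275 √h_ss ⇒ √h_ss = 0.0350/0.0275 = 1.2727.
h_ss = 1.2727² = 1.6198 m. (Since h₀ = 0.537 m < h_ss, the level will rise toward this value.)

1.62 m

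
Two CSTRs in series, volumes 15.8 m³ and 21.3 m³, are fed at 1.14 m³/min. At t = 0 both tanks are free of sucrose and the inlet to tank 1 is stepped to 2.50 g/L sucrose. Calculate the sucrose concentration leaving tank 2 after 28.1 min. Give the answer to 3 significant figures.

1.29 g/L

Time constants: τᵢ = Vᵢ/Q for each well-mixed tank.
τ₁ = 15.8/1.14 = 13.860 min; τ₂ = 21.3/1.14 = 18.684 min.
Tank 1: C₁ = C_in(1 − e^(−t/τ₁)). Tank 2 (τ₁ ≠ τ₂): C₂ = C_in[1 − (τ₁ e^(−t/τ₁) − τ₂ e^(−t/τ₂))/(τ₁ − τ₂)].
At t = 28.1: e^(−t/τ₁) = 0.13167, e^(−t/τ₂) = 0.22225.
C₂ = 2.50·[1 − (13.860·0.13167 − 18.684·0.22225)/(-4.8246)] = 2.50·0.51753 = 1.2938 g/L.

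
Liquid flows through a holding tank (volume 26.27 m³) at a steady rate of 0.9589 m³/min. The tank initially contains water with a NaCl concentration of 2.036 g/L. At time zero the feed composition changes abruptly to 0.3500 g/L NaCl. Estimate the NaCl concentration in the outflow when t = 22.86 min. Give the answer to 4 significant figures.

Mass balance on the solute (V constant): V dC/dt = Q(C_in − C).
So dC/dt = (C_in − C)/τ with τ = V/Q = 26.27/0.9589 = 27.3960 min.
This is linear first-order; C(t) = C_in + (C₀ − C_in) e^(−t/τ).
C(22.86) = 0.3500 + (2.036 − 0.3500)·e^(−22.86/27.3960) = 0.3500 + (1.68600)·0.434122 = 1.08193 g/L.

1.082 g/L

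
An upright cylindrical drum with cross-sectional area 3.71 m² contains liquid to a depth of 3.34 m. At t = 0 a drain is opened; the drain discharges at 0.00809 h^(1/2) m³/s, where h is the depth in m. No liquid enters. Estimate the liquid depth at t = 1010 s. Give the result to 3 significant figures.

0.528 m

With no inflow, A dh/dt = −0.00809 √h.
∫ h^(−1/2) dh = −(0.00809/A) ∫ dt, giving 2√h = 2√h₀ − (0.00809/A) t.
√h = √3.34 − 0.00809·1010/(2·3.71) = 1.8276 − 1.1012 = 0.72637.
h = 0.72637² = 0.52761 m.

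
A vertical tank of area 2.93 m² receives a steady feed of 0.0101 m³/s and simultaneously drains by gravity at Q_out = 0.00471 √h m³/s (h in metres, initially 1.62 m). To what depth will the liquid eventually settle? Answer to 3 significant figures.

4.60 m

Level balance: A dh/dt = 0.0101 − 0.00471 √h. Setting dh/dt = 0:
Q_in = 0.00471 √h_ss ⇒ √h_ss = 0.0101/0.00471 = 2.1444.
h_ss = 2.1444² = 4.5983 m. (Since h₀ = 1.62 m < h_ss, the level will rise toward this value.)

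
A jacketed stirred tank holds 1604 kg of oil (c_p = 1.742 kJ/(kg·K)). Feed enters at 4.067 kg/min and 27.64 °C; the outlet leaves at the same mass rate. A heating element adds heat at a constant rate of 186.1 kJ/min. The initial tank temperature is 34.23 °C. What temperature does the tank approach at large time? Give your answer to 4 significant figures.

Unsteady energy balance on the tank contents: M c_p dT/dt = ṁ c_p (T_in − T) + 186.1.
At steady state dT/dt = 0 ⇒ T_ss = T_in + Q̇/(ṁ c_p) = 27.64 + 186.1/(4.067·1.742) = 53.9078 °C.

53.91 °C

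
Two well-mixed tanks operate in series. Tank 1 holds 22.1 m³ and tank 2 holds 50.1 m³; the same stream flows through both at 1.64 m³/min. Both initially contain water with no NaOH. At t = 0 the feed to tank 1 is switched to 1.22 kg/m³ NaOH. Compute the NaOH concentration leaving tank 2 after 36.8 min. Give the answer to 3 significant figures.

0.628 kg/m³

Each tank obeys Vᵢ dCᵢ/dt = Q(Cᵢ₋₁ − Cᵢ), so τᵢ = Vᵢ/Q.
τ₁ = 22.1/1.64 = 13.476 min; τ₂ = 50.1/1.64 = 30.549 min.
Solving the cascade with C₁(0)=C₂(0)=0 gives C₂(t) = C_in[1 − (τ₁ e^(−t/τ₁) − τ₂ e^(−t/τ₂))/(τ₁ − τ₂)].
At t = 36.8: e^(−t/τ₁) = 0.065163, e^(−t/τ₂) = 0.29980.
C₂ = 1.22·[1 − (13.476·0.065163 − 30.549·0.29980)/(-17.073)] = 1.22·0.51500 = 0.62830 kg/m³.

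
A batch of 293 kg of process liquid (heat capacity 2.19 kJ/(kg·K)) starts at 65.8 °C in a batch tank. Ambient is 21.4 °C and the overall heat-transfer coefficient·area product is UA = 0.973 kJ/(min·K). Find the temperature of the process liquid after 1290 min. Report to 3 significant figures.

27.7 °C

M c_p dT/dt = −UA(T − T_amb).
dT/dt = (T_ss − T)/τ with T_ss = T_amb = 21.400 °C, τ = M c_p/UA = 293·2.19/0.973 = 659.48 min.
T approaches T_ss exponentially: T(t) = T_ss + (T₀ − T_ss) e^(−t/τ).
T(1290) = 21.400 + (44.400)·0.14141 = 27.679 °C.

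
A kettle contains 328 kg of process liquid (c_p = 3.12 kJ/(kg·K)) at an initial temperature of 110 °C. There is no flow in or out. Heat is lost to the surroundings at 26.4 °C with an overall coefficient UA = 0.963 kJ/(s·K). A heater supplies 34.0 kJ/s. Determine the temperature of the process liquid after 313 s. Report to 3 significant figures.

97.7 °C

M c_p dT/dt = −UA(T − T_amb) + Q̇.
dT/dt = (T_ss − T)/τ with T_ss = T_amb + Q̇/UA = 26.4 + 34.0/0.963 = 61.706 °C, τ = M c_p/UA = 328·3.12/0.963 = 1062.7 s.
This is linear first-order; T(t) = T_ss + (T₀ − T_ss) e^(−t/τ).
T(313) = 61.706 + (48.294)·0.74488 = 97.679 °C.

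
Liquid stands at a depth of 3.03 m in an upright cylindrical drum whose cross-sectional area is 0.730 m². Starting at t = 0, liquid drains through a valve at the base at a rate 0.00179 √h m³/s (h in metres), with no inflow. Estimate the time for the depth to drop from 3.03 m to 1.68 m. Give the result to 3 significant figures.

363 s

Accumulation of liquid (constant cross-section A): A dh/dt = −0.00179 √h.
This is separable: 2 d(√h)/dt = −0.00179/A, so √h = √h₀ − (0.00179/(2A)) t.
t = 2A(√h₀ − √h)/0.00179 = 2·0.730·(√3.03 − √1.68)/0.00179
  = 1.4600 × (1.7407 − 1.2961) / 0.00179 = 362.59 s.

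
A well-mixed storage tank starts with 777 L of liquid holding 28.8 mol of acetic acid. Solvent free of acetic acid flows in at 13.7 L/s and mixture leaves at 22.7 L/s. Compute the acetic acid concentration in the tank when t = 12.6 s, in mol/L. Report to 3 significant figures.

0.0292 mol/L

Total volume: dV/dt = Q_in − Q_out = -9.0000 L/s, so V(t) = 777 − 9.0000 t and V(12.6) = 663.60 L.
No acetic acid enters, so dm/dt = −Q_out · (m/V).
Separate: dm/m = −Q_out dt/V(t) ⇒ ln(m/m₀) = −(Q_out/(Q_in−Q_out)) ln(V/V₀).
m = m₀ (V₀/V)^(Q_out/(Q_in−Q_out)) = 28.8 × (777/663.60)^(-2.5222) = 19.346 mol.
C = m/V = 19.346/663.60 = 0.029153 mol/L.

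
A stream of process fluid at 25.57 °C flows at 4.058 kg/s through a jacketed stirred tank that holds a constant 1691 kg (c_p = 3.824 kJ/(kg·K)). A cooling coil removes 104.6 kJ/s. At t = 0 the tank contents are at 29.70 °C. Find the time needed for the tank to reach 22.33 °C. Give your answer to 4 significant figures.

472.2 s

M c_p dT/dt = ṁ c_p (T_in − T) − Q̇.
τ = M/ṁ = 416.708 s; T_ss = T_in − Q̇/(ṁ c_p) = 18.8294 °C.
T(t) = T_ss + (T₀ − T_ss) e^(−t/τ). Set T = 22.33:
e^(−t/τ) = (22.33 − 18.8294)/(29.70 − 18.8294) = 0.322028
t = −416.708 · ln(0.322028) = 472.179 s.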